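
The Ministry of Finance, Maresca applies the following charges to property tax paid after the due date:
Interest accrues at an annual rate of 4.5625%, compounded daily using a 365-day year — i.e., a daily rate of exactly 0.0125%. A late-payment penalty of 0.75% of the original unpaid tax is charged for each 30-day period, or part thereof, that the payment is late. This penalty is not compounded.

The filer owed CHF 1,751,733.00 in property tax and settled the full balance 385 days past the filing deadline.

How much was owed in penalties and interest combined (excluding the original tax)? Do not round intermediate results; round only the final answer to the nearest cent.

CHF 257,152.05

Penalty periods: ⌈385/30⌉ = 13; penalty = 13 × 0.75% × CHF 1,751,733.00 = CHF 170,793.97…
Interest: CHF 1,751,733.00 × ((1 + 0.000125)^385 − 1) = CHF 1,751,733.00 × 0.04929865… = CHF 86,358.0791…
Penalties + interest = CHF 170,793.9675 + CHF 86,358.0791… = CHF 257,152.05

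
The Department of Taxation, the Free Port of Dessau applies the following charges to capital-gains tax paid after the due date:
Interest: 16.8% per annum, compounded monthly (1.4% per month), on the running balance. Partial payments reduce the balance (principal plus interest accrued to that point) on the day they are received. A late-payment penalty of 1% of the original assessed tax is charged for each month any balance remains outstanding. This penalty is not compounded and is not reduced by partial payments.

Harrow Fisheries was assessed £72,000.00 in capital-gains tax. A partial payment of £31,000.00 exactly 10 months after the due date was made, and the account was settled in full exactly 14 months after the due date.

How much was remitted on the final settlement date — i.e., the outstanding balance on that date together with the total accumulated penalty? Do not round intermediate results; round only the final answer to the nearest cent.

£64,778.16

Balance at month 10: £72,000.0000 × (1 + 0.014)^10 = £82,739.3389…
After £31,000.00 payment: £82,739.3389… − £31,000.00 = £51,739.3389…
Balance at month 14: £51,739.3389… × (1 + 0.014)^4 = £54,698.1572…
Penalty: 14 × 1% × £72,000.00 = £10,080.00
Final settlement = outstanding balance + penalty = £54,698.1572… + £10,080.00 = £64,778.16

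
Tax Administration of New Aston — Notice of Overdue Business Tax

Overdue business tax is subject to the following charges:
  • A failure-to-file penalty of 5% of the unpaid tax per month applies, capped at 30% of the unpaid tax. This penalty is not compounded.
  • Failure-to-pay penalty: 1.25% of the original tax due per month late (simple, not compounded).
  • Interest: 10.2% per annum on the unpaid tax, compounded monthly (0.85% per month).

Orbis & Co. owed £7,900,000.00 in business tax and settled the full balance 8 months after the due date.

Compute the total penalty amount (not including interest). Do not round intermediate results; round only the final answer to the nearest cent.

Failure-to-file: 8 × 5% × £7,900,000.00 = £3,160,000.00, capped at 30% × £7,900,000.00 = £2,370,000.00
Failure-to-pay penalty: 8 × 1.25% × £7,900,000.00 = £790,000.00
Total penalty = £2,370,000.00 + £790,000.00 = £3,160,000.00

£3,160,000.00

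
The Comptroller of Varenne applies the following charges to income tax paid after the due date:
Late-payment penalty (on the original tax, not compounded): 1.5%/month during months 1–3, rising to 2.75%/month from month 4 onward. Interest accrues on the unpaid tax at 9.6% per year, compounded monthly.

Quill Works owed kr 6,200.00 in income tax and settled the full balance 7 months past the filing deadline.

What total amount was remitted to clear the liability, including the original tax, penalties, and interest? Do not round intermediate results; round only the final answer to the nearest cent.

Penalty, months 1–3: 3 × 1.5% × kr 6,200.00 = kr 279.00
Penalty, months 4–7: 4 × 2.75% × kr 6,200.00 = kr 682.00
Interest (9.6%/yr ÷ 12 = 0.8%/month): kr 6,200.00 × ((1 + 0.008)^7 − 1) = kr 355.6448…
Total = kr 6,200.00 + kr 961.0000 + kr 355.6448… = kr 7,516.64

kr 7,516.64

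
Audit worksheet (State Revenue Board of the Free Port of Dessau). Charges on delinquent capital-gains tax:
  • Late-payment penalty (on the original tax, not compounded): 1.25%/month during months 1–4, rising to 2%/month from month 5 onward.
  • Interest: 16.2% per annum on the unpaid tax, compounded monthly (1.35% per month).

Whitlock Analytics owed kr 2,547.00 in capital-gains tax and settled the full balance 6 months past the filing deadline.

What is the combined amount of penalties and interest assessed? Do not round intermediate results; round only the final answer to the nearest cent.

kr 442.63

Penalty, months 1–4: 4 × 1.25% × kr 2,547.00 = kr 127.35
Penalty, months 5–6: 2 × 2% × kr 2,547.00 = kr 101.88
Interest: kr 2,547.00 × ((1 + 0.0135)^6 − 1) = kr 2,547.00 × 0.0837835… = kr 213.3965…
Penalties + interest = kr 229.2300 + kr 213.3965… = kr 442.63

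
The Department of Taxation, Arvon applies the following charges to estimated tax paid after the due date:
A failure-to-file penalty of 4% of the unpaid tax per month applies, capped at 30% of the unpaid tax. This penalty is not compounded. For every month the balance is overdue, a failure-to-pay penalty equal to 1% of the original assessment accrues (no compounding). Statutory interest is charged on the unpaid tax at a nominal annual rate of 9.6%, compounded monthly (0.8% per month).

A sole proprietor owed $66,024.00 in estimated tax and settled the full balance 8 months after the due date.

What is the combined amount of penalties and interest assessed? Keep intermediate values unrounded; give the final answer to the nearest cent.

Failure-to-file: 8 × 4% × $66,024.00 = $21,127.68, capped at 30% × $66,024.00 = $19,807.20
Failure-to-pay penalty = 1% × $66,024.00 × 8 mo = $5,281.92
Interest: $66,024.00 × ((1 + 0.008)^8 − 1) = $66,024.00 × 0.0658210… = $4,345.7631…
Penalties + interest = $25,089.1200 + $4,345.7631… = $29,434.88

$29,434.88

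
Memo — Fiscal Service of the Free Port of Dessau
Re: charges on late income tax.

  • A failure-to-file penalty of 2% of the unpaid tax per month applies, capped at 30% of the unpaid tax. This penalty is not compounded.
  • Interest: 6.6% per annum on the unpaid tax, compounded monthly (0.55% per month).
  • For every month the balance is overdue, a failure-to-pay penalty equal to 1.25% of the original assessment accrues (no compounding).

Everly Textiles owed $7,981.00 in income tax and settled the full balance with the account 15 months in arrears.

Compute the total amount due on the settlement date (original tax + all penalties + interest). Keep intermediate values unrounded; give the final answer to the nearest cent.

$12,556.13

Failure-to-file: 15 × 2% × $7,981.00 = $2,394.30, capped at 30% × $7,981.00 = $2,394.30
Failure-to-pay penalty = 1.25% × $7,981.00 × 15 mo = $1,496.44…
Interest: $7,981.00 × ((1 + 0.0055)^15 − 1) = $7,981.00 × 0.0857532… = $684.3964…
Total = $7,981.00 + $3,890.7375 + $684.3964… = $12,556.13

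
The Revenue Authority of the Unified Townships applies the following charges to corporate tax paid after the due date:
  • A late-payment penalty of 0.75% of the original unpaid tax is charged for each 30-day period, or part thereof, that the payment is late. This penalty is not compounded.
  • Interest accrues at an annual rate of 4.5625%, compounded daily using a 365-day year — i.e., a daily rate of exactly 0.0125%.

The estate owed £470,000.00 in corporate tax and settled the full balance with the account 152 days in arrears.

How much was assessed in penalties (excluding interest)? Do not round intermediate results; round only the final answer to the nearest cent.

£21,150.00

Penalty periods: ⌈152/30⌉ = 6; penalty = 6 × 0.75% × £470,000.00 = £21,150.00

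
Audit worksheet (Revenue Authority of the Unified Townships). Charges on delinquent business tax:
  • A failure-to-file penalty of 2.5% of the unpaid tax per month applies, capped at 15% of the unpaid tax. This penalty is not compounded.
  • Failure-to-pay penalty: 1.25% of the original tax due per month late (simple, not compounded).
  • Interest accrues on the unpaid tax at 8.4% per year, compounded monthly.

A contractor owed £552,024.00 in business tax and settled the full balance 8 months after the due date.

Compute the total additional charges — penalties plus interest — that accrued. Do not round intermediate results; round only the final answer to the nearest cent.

Failure-to-file: 8 × 2.5% × £552,024.00 = £110,404.80, capped at 15% × £552,024.00 = £82,803.60
Failure-to-pay penalty: 8 × 1.25% × £552,024.00 = £55,202.40
Interest (8.4%/yr ÷ 12 = 0.7%/month): £552,024.00 × ((1 + 0.007)^8 − 1) = £31,681.4175…
Penalties + interest = £138,006.0000 + £31,681.4175… = £169,687.42

£169,687.42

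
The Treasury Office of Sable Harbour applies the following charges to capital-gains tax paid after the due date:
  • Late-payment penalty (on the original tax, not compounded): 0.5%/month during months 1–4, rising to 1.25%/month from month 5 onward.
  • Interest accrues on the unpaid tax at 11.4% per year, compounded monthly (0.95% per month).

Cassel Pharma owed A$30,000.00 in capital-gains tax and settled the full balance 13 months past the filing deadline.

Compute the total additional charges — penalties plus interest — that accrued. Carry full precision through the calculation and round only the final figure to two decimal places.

A$7,898.72

Penalty, months 1–4: 4 × 0.5% × A$30,000.00 = A$600.00
Penalty, months 5–13: 9 × 1.25% × A$30,000.00 = A$3,375.00
Interest: A$30,000.00 × ((1 + 0.0095)^13 − 1) = A$30,000.00 × 0.1307906… = A$3,923.7190…
Penalties + interest = A$3,975.0000 + A$3,923.7190… = A$7,898.72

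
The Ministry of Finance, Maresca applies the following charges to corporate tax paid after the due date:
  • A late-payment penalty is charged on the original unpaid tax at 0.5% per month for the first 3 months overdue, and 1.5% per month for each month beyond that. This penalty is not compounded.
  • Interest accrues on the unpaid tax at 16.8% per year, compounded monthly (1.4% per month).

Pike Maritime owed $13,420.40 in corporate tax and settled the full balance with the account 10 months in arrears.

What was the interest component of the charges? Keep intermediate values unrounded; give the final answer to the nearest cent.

Interest: $13,420.40 × ((1 + 0.014)^10 − 1) = $13,420.40 × 0.1491575… = $2,001.7531…

$2,001.75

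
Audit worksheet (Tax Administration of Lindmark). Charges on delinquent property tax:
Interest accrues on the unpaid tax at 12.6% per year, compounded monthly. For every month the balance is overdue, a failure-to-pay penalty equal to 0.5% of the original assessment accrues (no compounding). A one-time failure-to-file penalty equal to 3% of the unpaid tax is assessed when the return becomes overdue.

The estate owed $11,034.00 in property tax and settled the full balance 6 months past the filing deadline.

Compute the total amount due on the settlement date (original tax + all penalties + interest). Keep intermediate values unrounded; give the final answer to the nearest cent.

$12,409.69

Failure-to-file penalty: 3% × $11,034.00 = $331.02
Failure-to-pay penalty = 0.5% × $11,034.00 × 6 mo = $331.02
Interest (12.6%/yr ÷ 12 = 1.05%/month): $11,034.00 × ((1 + 0.0105)^6 − 1) = $713.6470…
Total = $11,034.00 + $662.0400 + $713.6470… = $12,409.69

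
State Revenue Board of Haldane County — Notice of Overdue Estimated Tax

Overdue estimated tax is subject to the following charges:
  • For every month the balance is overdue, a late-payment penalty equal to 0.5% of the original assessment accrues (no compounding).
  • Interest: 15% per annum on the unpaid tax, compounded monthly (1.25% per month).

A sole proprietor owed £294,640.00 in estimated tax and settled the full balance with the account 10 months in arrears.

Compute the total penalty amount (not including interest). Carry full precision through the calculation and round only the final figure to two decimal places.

£14,732.00

Late-payment penalty: 10 × 0.5% × £294,640.00 = £14,732.00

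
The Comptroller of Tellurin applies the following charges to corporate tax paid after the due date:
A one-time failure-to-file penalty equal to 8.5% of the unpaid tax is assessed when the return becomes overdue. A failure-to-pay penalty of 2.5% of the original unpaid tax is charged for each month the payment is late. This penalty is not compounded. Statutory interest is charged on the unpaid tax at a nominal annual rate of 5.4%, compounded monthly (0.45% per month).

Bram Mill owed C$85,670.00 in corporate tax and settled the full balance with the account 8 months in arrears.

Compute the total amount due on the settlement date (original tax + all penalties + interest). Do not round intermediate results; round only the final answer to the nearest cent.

Failure-to-file penalty: 8.5% × C$85,670.00 = C$7,281.95
Failure-to-pay penalty = 2.5% × C$85,670.00 × 8 mo = C$17,134.00
Interest: C$85,670.00 × ((1 + 0.0045)^8 − 1) = C$85,670.00 × 0.0365721… = C$3,133.1345…
Total = C$85,670.00 + C$24,415.9500 + C$3,133.1345… = C$113,219.08

C$113,219.08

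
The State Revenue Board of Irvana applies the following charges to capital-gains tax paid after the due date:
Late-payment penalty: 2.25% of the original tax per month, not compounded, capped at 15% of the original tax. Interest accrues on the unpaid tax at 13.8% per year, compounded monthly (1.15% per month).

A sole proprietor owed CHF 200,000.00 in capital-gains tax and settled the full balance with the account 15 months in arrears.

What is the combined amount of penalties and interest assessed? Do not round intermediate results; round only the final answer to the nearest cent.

CHF 67,420.55

Penalty (uncapped): 15 × 2.25% × CHF 200,000.00 = CHF 67,500.00; cap = 15% × CHF 200,000.00 = CHF 30,000.00 → penalty = CHF 30,000.00
Interest: CHF 200,000.00 × ((1 + 0.0115)^15 − 1) = CHF 200,000.00 × 0.1871027… = CHF 37,420.5476…
Penalties + interest = CHF 30,000.0000 + CHF 37,420.5476… = CHF 67,420.55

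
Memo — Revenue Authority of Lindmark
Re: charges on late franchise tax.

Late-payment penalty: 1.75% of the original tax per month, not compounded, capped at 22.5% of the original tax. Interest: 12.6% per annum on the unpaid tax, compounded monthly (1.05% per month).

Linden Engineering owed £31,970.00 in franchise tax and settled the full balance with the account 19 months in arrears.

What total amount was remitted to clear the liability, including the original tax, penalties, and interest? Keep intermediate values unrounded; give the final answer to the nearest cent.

£46,181.40

Penalty (uncapped): 19 × 1.75% × £31,970.00 = £10,630.03…; cap = 22.5% × £31,970.00 = £7,193.25 → penalty = £7,193.25
Interest: £31,970.00 × ((1 + 0.0105)^19 − 1) = £31,970.00 × 0.2195231… = £7,018.1542…
Total = £31,970.00 + £7,193.2500 + £7,018.1542… = £46,181.40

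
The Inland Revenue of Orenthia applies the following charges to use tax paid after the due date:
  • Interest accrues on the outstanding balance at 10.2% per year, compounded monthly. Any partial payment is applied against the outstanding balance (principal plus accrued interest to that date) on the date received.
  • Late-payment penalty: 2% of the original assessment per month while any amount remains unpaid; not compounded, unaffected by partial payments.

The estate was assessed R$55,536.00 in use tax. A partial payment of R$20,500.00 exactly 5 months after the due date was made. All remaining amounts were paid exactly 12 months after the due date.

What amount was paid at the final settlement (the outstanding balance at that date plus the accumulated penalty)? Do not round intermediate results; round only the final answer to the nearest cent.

R$53,050.49

Monthly rate = 10.2% ÷ 12 = 0.85%
Balance at month 5: R$55,536.0000 × (1 + 0.0085)^5 = R$57,936.7473…
After R$20,500.00 payment: R$57,936.7473… − R$20,500.00 = R$37,436.7473…
Balance at month 12: R$37,436.7473… × (1 + 0.0085)^7 = R$39,721.8462…
Penalty: 12 × 2% × R$55,536.00 = R$13,328.64
Final settlement = outstanding balance + penalty = R$39,721.8462… + R$13,328.64 = R$53,050.49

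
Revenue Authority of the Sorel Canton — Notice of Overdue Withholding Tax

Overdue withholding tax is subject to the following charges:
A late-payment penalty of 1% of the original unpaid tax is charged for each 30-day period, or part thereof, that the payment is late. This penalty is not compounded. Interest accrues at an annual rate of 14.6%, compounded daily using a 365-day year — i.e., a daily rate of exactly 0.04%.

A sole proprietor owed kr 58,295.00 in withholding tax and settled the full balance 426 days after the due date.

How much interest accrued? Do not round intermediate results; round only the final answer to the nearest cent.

Interest: kr 58,295.00 × ((1 + 0.0004)^426 − 1) = kr 58,295.00 × 0.18573867… = kr 10,827.6357…

kr 10,827.64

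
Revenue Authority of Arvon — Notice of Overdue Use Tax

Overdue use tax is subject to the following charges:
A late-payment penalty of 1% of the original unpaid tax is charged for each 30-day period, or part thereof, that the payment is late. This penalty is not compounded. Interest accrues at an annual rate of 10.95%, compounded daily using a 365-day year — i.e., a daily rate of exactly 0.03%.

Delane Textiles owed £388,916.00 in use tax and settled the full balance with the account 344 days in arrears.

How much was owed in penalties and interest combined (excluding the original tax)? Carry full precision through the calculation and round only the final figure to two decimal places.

£88,943.52

Penalty periods: ⌈344/30⌉ = 12; penalty = 12 × 1% × £388,916.00 = £46,669.92
Interest: £388,916.00 × ((1 + 0.0003)^344 − 1) = £388,916.00 × 0.10869597… = £42,273.6020…
Penalties + interest = £46,669.9200 + £42,273.6020… = £88,943.52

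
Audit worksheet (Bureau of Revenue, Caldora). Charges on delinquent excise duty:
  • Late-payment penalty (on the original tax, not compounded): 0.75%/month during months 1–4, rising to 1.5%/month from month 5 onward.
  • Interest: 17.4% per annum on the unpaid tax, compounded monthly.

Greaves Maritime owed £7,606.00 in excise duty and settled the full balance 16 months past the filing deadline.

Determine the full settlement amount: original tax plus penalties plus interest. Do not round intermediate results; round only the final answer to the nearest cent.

Penalty, months 1–4: 4 × 0.75% × £7,606.00 = £228.18
Penalty, months 5–16: 12 × 1.5% × £7,606.00 = £1,369.08
Interest (17.4%/yr ÷ 12 = 1.45%/month): £7,606.00 × ((1 + 0.0145)^16 − 1) = £1,970.1104…
Total = £7,606.00 + £1,597.2600 + £1,970.1104… = £11,173.37

£11,173.37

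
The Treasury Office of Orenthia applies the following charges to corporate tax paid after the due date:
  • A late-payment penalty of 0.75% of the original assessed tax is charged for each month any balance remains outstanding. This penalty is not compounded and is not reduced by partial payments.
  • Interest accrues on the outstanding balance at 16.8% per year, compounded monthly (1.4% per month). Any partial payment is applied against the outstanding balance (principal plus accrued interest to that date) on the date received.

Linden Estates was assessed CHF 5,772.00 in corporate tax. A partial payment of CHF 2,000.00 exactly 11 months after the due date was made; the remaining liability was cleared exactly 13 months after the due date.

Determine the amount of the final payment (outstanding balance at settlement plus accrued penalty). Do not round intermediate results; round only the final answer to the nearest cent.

CHF 5,421.82

Balance at month 11: CHF 5,772.0000 × (1 + 0.014)^11 = CHF 6,725.7981…
After CHF 2,000.00 payment: CHF 6,725.7981… − CHF 2,000.00 = CHF 4,725.7981…
Balance at month 13: CHF 4,725.7981… × (1 + 0.014)^2 = CHF 4,859.0467…
Penalty: 13 × 0.75% × CHF 5,772.00 = CHF 562.77
Final settlement = outstanding balance + penalty = CHF 4,859.0467… + CHF 562.77 = CHF 5,421.82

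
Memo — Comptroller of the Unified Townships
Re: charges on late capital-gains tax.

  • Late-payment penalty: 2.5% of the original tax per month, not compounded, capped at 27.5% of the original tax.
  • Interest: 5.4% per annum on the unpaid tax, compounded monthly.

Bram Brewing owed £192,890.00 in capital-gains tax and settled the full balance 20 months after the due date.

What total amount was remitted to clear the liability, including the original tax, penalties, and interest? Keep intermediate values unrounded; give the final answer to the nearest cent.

Penalty (uncapped): 20 × 2.5% × £192,890.00 = £96,445.00; cap = 27.5% × £192,890.00 = £53,044.75 → penalty = £53,044.75
Interest (5.4%/yr ÷ 12 = 0.45%/month): £192,890.00 × ((1 + 0.0045)^20 − 1) = £18,122.6710…
Total = £192,890.00 + £53,044.7500 + £18,122.6710… = £264,057.42

£264,057.42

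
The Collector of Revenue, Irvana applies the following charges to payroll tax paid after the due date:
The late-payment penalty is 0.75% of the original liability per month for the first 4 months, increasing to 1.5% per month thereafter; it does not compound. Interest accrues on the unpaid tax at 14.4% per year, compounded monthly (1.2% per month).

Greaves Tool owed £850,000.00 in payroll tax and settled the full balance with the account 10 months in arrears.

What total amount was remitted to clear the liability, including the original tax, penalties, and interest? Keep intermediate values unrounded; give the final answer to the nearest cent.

Penalty, months 1–4: 4 × 0.75% × £850,000.00 = £25,500.00
Penalty, months 5–10: 6 × 1.5% × £850,000.00 = £76,500.00
Interest: £850,000.00 × ((1 + 0.012)^10 − 1) = £850,000.00 × 0.1266918… = £107,688.0112…
Total = £850,000.00 + £102,000.0000 + £107,688.0112… = £1,059,688.01

£1,059,688.01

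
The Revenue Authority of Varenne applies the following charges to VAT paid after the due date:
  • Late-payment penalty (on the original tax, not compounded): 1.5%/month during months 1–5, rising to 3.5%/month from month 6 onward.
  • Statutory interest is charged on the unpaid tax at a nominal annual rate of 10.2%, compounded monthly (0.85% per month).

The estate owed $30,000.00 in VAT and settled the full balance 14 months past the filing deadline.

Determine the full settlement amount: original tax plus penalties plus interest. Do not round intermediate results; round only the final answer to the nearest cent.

Penalty, months 1–5: 5 × 1.5% × $30,000.00 = $2,250.00
Penalty, months 6–14: 9 × 3.5% × $30,000.00 = $9,450.00
Interest: $30,000.00 × ((1 + 0.0085)^14 − 1) = $30,000.00 × 0.1258036… = $3,774.1082…
Total = $30,000.00 + $11,700.0000 + $3,774.1082… = $45,474.11

$45,474.11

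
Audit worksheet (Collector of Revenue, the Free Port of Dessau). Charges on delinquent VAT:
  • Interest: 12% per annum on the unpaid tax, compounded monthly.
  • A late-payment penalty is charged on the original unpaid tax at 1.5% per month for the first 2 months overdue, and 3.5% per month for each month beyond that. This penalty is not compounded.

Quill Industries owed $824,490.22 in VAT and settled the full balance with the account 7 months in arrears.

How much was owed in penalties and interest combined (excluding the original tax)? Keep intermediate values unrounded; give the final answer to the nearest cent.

Penalty, months 1–2: 2 × 1.5% × $824,490.22 = $24,734.71…
Penalty, months 3–7: 5 × 3.5% × $824,490.22 = $144,285.79…
Interest (12%/yr ÷ 12 = 1%/month): $824,490.22 × ((1 + 0.01)^7 − 1) = $59,474.8923…
Penalties + interest = $169,020.4951 + $59,474.8923… = $228,495.39

$228,495.39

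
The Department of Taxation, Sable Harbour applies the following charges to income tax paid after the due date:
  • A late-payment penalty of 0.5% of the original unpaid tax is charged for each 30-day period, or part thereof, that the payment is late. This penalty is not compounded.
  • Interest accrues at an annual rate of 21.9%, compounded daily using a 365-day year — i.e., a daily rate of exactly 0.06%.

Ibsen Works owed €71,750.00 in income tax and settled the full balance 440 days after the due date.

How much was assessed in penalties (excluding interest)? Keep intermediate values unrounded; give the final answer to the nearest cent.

Penalty periods: ⌈440/30⌉ = 15; penalty = 15 × 0.5% × €71,750.00 = €5,381.25

€5,381.25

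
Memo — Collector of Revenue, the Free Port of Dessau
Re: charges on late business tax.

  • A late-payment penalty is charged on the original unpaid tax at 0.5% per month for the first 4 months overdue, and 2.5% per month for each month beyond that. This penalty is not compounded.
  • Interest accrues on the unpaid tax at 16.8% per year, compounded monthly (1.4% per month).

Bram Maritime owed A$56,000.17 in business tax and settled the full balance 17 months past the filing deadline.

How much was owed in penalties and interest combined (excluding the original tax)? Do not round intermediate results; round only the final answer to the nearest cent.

Penalty, months 1–4: 4 × 0.5% × A$56,000.17 = A$1,120.00…
Penalty, months 5–17: 13 × 2.5% × A$56,000.17 = A$18,200.06…
Interest: A$56,000.17 × ((1 + 0.014)^17 − 1) = A$56,000.17 × 0.2666168… = A$14,930.5846…
Penalties + interest = A$19,320.0587… + A$14,930.5846… = A$34,250.64

A$34,250.64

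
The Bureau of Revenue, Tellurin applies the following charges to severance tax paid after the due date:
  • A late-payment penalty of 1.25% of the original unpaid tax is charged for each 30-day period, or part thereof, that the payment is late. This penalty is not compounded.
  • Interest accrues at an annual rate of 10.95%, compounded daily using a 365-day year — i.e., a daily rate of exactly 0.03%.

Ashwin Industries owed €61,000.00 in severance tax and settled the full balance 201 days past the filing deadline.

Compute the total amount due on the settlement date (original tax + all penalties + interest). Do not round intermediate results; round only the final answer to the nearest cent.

€70,128.38

Penalty periods: ⌈201/30⌉ = 7; penalty = 7 × 1.25% × €61,000.00 = €5,337.50
Interest: €61,000.00 × ((1 + 0.0003)^201 − 1) = €61,000.00 × 0.06214554… = €3,790.8779…
Total = €61,000.00 + €5,337.5000 + €3,790.8779… = €70,128.38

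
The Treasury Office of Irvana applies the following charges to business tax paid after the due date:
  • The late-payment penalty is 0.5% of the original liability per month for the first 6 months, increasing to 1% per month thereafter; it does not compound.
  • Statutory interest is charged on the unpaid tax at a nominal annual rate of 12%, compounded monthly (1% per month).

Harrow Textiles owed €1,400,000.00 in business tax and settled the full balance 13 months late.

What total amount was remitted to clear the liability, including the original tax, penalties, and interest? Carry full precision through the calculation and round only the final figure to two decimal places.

Penalty, months 1–6: 6 × 0.5% × €1,400,000.00 = €42,000.00
Penalty, months 7–13: 7 × 1% × €1,400,000.00 = €98,000.00
Interest: €1,400,000.00 × ((1 + 0.01)^13 − 1) = €1,400,000.00 × 0.1380933… = €193,330.5926…
Total = €1,400,000.00 + €140,000.0000 + €193,330.5926… = €1,733,330.59

€1,733,330.59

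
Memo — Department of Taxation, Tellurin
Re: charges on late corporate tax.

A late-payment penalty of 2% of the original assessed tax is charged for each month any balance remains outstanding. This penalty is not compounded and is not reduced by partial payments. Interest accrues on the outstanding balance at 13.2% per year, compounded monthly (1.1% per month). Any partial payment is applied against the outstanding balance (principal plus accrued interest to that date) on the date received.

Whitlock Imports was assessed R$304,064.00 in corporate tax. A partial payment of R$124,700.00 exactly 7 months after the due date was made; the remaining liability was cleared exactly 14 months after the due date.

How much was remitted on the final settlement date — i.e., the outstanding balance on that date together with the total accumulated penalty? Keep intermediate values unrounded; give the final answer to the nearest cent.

R$304,903.06

Balance at month 7: R$304,064.0000 × (1 + 0.011)^7 = R$328,263.8763…
After R$124,700.00 payment: R$328,263.8763… − R$124,700.00 = R$203,563.8763…
Balance at month 14: R$203,563.8763… × (1 + 0.011)^7 = R$219,765.1386…
Penalty: 14 × 2% × R$304,064.00 = R$85,137.92
Final settlement = outstanding balance + penalty = R$219,765.1386… + R$85,137.92 = R$304,903.06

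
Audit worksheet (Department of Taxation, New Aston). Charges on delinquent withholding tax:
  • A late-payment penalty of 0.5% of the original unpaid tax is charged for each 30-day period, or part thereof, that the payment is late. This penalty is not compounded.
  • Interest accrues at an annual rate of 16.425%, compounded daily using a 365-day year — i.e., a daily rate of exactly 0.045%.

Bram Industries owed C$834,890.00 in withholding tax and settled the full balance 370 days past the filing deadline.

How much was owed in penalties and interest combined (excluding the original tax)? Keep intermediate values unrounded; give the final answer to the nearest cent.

C$205,482.54

Penalty periods: ⌈370/30⌉ = 13; penalty = 13 × 0.5% × C$834,890.00 = C$54,267.85
Interest: C$834,890.00 × ((1 + 0.00045)^370 − 1) = C$834,890.00 × 0.18111930… = C$151,214.6929…
Penalties + interest = C$54,267.8500 + C$151,214.6929… = C$205,482.54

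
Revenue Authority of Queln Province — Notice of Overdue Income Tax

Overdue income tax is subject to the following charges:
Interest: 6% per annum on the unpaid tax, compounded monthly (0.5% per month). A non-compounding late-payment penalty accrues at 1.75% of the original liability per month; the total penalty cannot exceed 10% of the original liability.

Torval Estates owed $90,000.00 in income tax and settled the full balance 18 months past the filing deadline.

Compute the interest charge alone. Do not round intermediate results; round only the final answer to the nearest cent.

$8,453.60

Interest: $90,000.00 × ((1 + 0.005)^18 − 1) = $90,000.00 × 0.0939289… = $8,453.6046…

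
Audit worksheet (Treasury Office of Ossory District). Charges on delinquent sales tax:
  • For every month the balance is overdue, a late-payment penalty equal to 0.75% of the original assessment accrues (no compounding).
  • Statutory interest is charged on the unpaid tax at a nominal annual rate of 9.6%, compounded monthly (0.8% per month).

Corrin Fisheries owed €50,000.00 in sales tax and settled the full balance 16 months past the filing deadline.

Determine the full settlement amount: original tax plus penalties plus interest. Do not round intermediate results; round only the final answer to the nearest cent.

€62,798.72

Late-payment penalty = 0.75% × €50,000.00 × 16 mo = €6,000.00
Interest: €50,000.00 × ((1 + 0.008)^16 − 1) = €50,000.00 × 0.1359743… = €6,798.7160…
Total = €50,000.00 + €6,000.0000 + €6,798.7160… = €62,798.72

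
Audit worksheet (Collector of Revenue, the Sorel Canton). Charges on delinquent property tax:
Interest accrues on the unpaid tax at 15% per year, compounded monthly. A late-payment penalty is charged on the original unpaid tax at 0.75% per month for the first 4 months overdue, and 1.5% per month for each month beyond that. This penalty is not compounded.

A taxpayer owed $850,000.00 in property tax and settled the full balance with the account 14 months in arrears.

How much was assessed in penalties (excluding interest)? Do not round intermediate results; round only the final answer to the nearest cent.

Penalty, months 1–4: 4 × 0.75% × $850,000.00 = $25,500.00
Penalty, months 5–14: 10 × 1.5% × $850,000.00 = $127,500.00
Total penalty = $25,500.00 + $127,500.00 = $153,000.00

$153,000.00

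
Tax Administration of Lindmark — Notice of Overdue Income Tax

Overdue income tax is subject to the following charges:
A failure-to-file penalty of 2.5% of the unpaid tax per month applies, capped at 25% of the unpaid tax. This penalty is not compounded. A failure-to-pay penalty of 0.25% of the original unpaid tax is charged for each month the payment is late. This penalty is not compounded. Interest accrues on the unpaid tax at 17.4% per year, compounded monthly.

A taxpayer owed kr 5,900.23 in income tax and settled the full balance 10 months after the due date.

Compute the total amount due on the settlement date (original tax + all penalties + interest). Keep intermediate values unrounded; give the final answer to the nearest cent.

kr 8,436.36

Failure-to-file: 10 × 2.5% × kr 5,900.23 = kr 1,475.06…, capped at 25% × kr 5,900.23 = kr 1,475.06…
Failure-to-pay penalty: 10 × 0.25% × kr 5,900.23 = kr 147.51…
Interest (17.4%/yr ÷ 12 = 1.45%/month): kr 5,900.23 × ((1 + 0.0145)^10 − 1) = kr 913.5711…
Total = kr 5,900.23 + kr 1,622.5633… + kr 913.5711… = kr 8,436.36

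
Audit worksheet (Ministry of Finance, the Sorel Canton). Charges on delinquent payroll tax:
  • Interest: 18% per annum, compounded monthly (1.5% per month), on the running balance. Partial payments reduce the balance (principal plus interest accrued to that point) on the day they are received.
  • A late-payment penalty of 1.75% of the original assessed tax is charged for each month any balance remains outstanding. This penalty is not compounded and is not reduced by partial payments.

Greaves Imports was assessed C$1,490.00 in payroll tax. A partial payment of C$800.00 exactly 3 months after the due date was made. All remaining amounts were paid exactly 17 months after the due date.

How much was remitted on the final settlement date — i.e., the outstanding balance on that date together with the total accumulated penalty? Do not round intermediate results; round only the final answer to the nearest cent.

C$1,377.02

Balance at month 3: C$1,490.0000 × (1 + 0.015)^3 = C$1,558.0608…
After C$800.00 payment: C$1,558.0608… − C$800.00 = C$758.0608…
Balance at month 17: C$758.0608… × (1 + 0.015)^14 = C$933.7457…
Penalty: 17 × 1.75% × C$1,490.00 = C$443.28…
Final settlement = outstanding balance + penalty = C$933.7457… + C$443.28… = C$1,377.02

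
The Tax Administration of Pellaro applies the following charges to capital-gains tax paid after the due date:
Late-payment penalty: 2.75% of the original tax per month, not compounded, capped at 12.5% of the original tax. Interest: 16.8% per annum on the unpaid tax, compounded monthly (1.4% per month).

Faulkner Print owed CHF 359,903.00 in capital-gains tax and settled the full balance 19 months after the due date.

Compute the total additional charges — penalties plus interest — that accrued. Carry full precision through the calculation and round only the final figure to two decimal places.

Penalty (uncapped): 19 × 2.75% × CHF 359,903.00 = CHF 188,049.32…; cap = 12.5% × CHF 359,903.00 = CHF 44,987.88… → penalty = CHF 44,987.88…
Interest: CHF 359,903.00 × ((1 + 0.014)^19 − 1) = CHF 359,903.00 × 0.3023303… = CHF 108,809.5819…
Penalties + interest = CHF 44,987.8750 + CHF 108,809.5819… = CHF 153,797.46

CHF 153,797.46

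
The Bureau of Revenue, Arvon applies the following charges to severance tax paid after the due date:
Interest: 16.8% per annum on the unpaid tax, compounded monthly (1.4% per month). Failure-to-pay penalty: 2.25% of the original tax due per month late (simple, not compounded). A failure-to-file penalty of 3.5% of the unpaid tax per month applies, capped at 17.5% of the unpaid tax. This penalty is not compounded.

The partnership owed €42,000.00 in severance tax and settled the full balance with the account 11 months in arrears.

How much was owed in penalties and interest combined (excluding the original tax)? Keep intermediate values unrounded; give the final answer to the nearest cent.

Failure-to-file: 11 × 3.5% × €42,000.00 = €16,170.00, capped at 17.5% × €42,000.00 = €7,350.00
Failure-to-pay penalty = 2.25% × €42,000.00 × 11 mo = €10,395.00
Interest: €42,000.00 × ((1 + 0.014)^11 − 1) = €42,000.00 × 0.1652457… = €6,940.3189…
Penalties + interest = €17,745.0000 + €6,940.3189… = €24,685.32

€24,685.32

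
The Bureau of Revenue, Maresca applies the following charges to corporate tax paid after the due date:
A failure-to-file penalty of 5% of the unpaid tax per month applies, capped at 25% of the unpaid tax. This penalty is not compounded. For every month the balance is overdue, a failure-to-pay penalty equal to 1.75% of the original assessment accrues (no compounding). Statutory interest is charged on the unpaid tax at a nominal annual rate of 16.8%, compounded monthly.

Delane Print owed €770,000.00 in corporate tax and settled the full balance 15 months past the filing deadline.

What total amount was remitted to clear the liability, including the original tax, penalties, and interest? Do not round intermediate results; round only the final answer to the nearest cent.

€1,343,174.61

Failure-to-file: 15 × 5% × €770,000.00 = €577,500.00, capped at 25% × €770,000.00 = €192,500.00
Failure-to-pay penalty = 1.75% × €770,000.00 × 15 mo = €202,125.00
Interest (16.8%/yr ÷ 12 = 1.4%/month): €770,000.00 × ((1 + 0.014)^15 − 1) = €178,549.6107…
Total = €770,000.00 + €394,625.0000 + €178,549.6107… = €1,343,174.61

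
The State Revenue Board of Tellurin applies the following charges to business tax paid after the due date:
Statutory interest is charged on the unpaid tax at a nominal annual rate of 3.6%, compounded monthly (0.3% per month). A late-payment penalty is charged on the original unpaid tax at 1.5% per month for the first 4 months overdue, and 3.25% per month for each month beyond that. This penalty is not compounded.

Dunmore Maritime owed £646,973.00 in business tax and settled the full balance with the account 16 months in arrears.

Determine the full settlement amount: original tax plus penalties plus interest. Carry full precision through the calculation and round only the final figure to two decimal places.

£969,874.16

Penalty, months 1–4: 4 × 1.5% × £646,973.00 = £38,818.38
Penalty, months 5–16: 12 × 3.25% × £646,973.00 = £252,319.47
Interest: £646,973.00 × ((1 + 0.003)^16 − 1) = £646,973.00 × 0.0490953… = £31,763.3131…
Total = £646,973.00 + £291,137.8500 + £31,763.3131… = £969,874.16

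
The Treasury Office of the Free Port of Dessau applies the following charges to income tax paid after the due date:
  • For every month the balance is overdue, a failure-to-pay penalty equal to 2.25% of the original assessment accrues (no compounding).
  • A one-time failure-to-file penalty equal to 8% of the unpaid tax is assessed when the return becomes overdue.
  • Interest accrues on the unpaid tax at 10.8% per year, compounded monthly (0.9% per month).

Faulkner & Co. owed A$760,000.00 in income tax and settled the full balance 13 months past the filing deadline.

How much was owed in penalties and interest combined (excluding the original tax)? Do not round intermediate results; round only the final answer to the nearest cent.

A$376,983.76

Failure-to-file penalty: 8% × A$760,000.00 = A$60,800.00
Failure-to-pay penalty: 13 × 2.25% × A$760,000.00 = A$222,300.00
Interest: A$760,000.00 × ((1 + 0.009)^13 − 1) = A$760,000.00 × 0.1235313… = A$93,883.7591…
Penalties + interest = A$283,100.0000 + A$93,883.7591… = A$376,983.76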